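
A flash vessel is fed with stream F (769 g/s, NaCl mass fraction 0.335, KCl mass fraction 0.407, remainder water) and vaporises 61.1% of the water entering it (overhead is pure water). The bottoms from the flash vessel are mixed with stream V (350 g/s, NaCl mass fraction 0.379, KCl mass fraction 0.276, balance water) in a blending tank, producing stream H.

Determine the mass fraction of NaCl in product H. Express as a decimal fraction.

0.391

Vapour removed = 0.611×0.258×769 = 121.22 g/s; concentrate = 647.78 g/s.
NaCl reaching the mixer = 257.62 (from concentrate) + 350×0.379 = 390.26 g/s.
Product flow = 647.78 + 350 = 997.78 g/s; NaCl fraction = 0.391.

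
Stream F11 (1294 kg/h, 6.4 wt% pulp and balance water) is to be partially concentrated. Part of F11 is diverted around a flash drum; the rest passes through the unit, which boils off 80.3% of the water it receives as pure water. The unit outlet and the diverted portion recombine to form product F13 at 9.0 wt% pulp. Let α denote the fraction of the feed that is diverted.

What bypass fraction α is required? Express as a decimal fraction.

0.616

All 1294×0.064 = 82.816 kg/h of pulp reaches F13, so F13 = 82.816/0.090 = 920.18 kg/h and vapour = 373.82 kg/h.
The evaporator receives (1−α)·1294 of feed at 0.936 water and removes 0.803 of that water:
0.803×0.936×(1−α)×1294 = 373.82
(1−α) = 373.82/972.58 = 0.3844;  α = 0.6156.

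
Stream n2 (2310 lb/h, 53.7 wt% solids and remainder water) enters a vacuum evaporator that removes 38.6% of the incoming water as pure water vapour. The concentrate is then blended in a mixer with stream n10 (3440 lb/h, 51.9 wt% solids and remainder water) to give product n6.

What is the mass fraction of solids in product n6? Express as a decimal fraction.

Vapour removed = 0.386×0.463×2310 = 412.84 lb/h; concentrate = 1897.2 lb/h.
solids reaching the mixer = 1240.5 (from concentrate) + 3440×0.519 = 3025.8 lb/h.
Product flow = 1897.2 + 3440 = 5337.2 lb/h; solids fraction = 0.567.

0.567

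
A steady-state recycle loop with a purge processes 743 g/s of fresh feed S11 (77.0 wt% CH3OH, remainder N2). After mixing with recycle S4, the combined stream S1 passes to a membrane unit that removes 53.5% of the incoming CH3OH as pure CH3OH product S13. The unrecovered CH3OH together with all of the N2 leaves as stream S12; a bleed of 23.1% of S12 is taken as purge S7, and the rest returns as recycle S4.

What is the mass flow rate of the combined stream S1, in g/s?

1630 g/s

N2 enters only via S11 and leaves only via the purge: 743×0.230 = 0.231×(N2 in S12), and the membrane unit passes all N2, so N2 in S1 = N2 in S12 = 739.78 g/s.
CH3OH in S1: m_A = 743×0.770 + (1−0.231)·(1−0.535)·m_A, so m_A = 572.11/0.6424 = 890.56 g/s.
S1 = 890.56 + 739.78 = 1630.3 g/s.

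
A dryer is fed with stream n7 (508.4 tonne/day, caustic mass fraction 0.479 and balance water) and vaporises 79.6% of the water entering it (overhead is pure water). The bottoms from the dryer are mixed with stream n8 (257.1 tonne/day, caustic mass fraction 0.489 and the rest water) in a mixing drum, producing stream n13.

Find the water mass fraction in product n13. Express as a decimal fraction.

Vapour removed = 0.796×0.521×508.4 = 210.84 tonne/day; concentrate = 297.56 tonne/day.
water reaching the mixer = 54.035 (from concentrate) + 257.1×0.511 = 185.41 tonne/day.
Product flow = 297.56 + 257.1 = 554.66 tonne/day; water fraction = 0.334.

0.334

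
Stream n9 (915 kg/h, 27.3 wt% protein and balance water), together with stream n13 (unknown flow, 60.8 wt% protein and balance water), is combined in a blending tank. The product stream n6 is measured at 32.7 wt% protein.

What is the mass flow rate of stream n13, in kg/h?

Let n13 be the unknown flow. Total out = 915 + n13.
protein balance: 249.8 + 0.608·n13 = 0.327·(915 + n13)
(0.608 − 0.327)·n13 = 0.327×915 − 249.8 = 49.41
n13 = 49.41 / 0.281 = 175.84 kg/h

175.8 kg/h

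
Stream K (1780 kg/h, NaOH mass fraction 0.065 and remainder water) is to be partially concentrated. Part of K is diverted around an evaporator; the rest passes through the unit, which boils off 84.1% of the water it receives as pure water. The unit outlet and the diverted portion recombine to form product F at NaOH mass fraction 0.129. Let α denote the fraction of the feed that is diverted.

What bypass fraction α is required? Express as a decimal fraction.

0.369

All 1780×0.065 = 115.7 kg/h of NaOH reaches F, so F = 115.7/0.129 = 896.9 kg/h and vapour = 883.1 kg/h.
The evaporator receives (1−α)·1780 of feed at 0.935 water and removes 0.841 of that water:
0.841×0.935×(1−α)×1780 = 883.1
(1−α) = 883.1/1399.7 = 0.6309;  α = 0.3691.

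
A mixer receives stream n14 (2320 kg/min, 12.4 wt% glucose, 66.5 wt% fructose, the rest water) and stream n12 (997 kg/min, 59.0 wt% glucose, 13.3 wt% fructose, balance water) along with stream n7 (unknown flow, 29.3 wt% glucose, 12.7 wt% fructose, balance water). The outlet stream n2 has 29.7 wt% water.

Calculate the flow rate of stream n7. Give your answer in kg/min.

Let n7 be the unknown flow. Total out = 3317 + n7.
water balance: 765.69 + 0.580·n7 = 0.297·(3317 + n7)
(0.580 − 0.297)·n7 = 0.297×3317 − 765.69 = 219.46
n7 = 219.46 / 0.283 = 775.48 kg/min

775.5 kg/min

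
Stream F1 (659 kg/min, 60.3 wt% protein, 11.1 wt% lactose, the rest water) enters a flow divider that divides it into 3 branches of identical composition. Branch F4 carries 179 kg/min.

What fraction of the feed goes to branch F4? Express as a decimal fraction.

0.272

Fraction to F4 = 179/659 = 0.2716.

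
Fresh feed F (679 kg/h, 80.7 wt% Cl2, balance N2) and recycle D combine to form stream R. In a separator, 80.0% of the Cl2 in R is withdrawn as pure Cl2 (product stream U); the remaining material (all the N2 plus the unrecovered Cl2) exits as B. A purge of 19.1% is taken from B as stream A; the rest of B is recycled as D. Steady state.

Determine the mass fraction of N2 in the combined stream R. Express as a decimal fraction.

0.512

N2 enters only via F and leaves only via the purge: 679×0.193 = 0.191×(N2 in B), and the separator passes all N2, so N2 in R = N2 in B = 686.11 kg/h.
Cl2 in R: m_A = 679×0.807 + (1−0.191)·(1−0.800)·m_A, so m_A = 547.95/0.8382 = 653.73 kg/h.
R = 653.73 + 686.11 = 1339.8 kg/h.
N2 fraction in R = 686.11/1339.8 = 0.512.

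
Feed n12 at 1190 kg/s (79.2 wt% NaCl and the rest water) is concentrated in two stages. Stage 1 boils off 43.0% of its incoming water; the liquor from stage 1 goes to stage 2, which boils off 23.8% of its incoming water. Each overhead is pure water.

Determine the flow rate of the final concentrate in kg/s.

1050 kg/s

water in feed = 1190×0.208 = 247.52 kg/s.
After stage 1: water left = (1−0.430)×247.52 = 141.09; stream total = 1083.6 kg/s.
After stage 2: water left = (1−0.238)×141.09 = 107.51; final concentrate = 1050 kg/s.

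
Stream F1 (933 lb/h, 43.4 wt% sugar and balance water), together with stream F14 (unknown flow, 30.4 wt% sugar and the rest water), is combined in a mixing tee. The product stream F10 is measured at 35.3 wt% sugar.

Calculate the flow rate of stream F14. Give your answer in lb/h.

Let F14 be the unknown flow. Total out = 933 + F14.
sugar balance: 404.92 + 0.304·F14 = 0.353·(933 + F14)
(0.304 − 0.353)·F14 = 0.353×933 − 404.92 = -75.573
F14 = -75.573 / -0.049 = 1542.3 lb/h

1542 lb/h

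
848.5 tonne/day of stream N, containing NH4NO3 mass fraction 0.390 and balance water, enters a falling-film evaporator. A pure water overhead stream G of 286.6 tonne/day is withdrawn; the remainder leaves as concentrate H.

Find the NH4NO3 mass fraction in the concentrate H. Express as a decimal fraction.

NH4NO3 is not removed: 848.5×0.390 = 330.92 tonne/day of NH4NO3 enters H.
Concentrate = 848.5 − 286.6 = 561.9 tonne/day.
Mass fraction = 330.92/561.9 = 0.589.

0.589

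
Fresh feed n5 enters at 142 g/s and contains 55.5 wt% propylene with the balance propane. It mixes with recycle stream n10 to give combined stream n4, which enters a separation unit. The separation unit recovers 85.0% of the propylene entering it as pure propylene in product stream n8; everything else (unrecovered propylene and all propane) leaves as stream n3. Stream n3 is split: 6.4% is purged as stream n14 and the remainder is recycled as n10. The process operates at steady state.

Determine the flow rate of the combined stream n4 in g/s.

1079 g/s

propane enters only via n5 and leaves only via the purge: 142×0.445 = 0.064×(propane in n3), and the separation unit passes all propane, so propane in n4 = propane in n3 = 987.34 g/s.
propylene in n4: m_A = 142×0.555 + (1−0.064)·(1−0.850)·m_A, so m_A = 78.81/0.8596 = 91.682 g/s.
n4 = 91.682 + 987.34 = 1079 g/s.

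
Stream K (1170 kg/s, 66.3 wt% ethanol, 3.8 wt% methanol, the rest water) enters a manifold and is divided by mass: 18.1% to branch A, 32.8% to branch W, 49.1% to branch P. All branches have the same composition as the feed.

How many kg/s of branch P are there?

Branch P flow = 0.491×1170 = 574.47 kg/s.

574.5 kg/s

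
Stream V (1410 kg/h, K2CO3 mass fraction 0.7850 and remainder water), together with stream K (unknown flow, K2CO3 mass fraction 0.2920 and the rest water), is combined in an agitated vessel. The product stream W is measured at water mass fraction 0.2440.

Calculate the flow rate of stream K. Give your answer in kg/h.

88.13 kg/h

Let K be the unknown flow. Total out = 1410 + K.
water balance: 303.15 + 0.708·K = 0.244·(1410 + K)
(0.708 − 0.244)·K = 0.244×1410 − 303.15 = 40.89
K = 40.89 / 0.464 = 88.125 kg/h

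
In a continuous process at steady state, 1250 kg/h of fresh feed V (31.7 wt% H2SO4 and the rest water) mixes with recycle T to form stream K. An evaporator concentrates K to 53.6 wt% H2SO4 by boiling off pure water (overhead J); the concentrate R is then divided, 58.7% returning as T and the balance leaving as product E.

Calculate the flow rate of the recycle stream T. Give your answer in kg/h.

1051 kg/h

Overall H2SO4 balance (none leaves overhead): H2SO4 in fresh feed = H2SO4 in product, i.e. 1250×0.317 = (1−0.587)·R·0.536.
R = 396.25/(0.536×0.413) = 1790 kg/h.
Recycle T = 0.587×1790 = 1050.7 kg/h.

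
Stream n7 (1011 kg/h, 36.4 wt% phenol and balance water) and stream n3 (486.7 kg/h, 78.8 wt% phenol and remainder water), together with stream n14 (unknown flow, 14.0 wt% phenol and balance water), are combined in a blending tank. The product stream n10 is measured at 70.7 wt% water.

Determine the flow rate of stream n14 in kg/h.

2044 kg/h

Let n14 be the unknown flow. Total out = 1497.7 + n14.
water balance: 746.18 + 0.860·n14 = 0.707·(1497.7 + n14)
(0.860 − 0.707)·n14 = 0.707×1497.7 − 746.18 = 312.7
n14 = 312.7 / 0.153 = 2043.8 kg/h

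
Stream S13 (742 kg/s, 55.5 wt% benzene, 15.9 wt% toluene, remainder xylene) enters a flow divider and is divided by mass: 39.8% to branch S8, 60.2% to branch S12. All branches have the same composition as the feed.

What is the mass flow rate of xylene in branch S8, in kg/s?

84.46 kg/s

Branch S8 total = 0.398×742 = 295.32 kg/s.
xylene in S8 = 0.286×295.32 = 84.46 kg/s.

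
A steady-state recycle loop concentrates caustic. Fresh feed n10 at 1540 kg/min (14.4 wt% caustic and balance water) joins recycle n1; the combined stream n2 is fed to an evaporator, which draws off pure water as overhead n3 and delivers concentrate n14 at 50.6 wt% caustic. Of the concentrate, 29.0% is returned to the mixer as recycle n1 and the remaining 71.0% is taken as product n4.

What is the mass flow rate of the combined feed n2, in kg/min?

Overall caustic balance (none leaves overhead): caustic in fresh feed = caustic in product, i.e. 1540×0.144 = (1−0.290)·n14·0.506.
n14 = 221.76/(0.506×0.710) = 617.27 kg/min.
Recycle n1 = 0.290×617.27 = 179.01 kg/min.
Combined feed n2 = 1540 + 179.01 = 1719 kg/min.

1719 kg/min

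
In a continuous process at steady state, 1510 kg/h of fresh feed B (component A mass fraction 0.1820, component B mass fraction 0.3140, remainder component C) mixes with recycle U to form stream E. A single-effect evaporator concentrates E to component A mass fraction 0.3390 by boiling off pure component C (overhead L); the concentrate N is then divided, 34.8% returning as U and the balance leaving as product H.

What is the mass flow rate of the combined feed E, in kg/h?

Overall component A balance (none leaves overhead): component A in fresh feed = component A in product, i.e. 1510×0.182 = (1−0.348)·N·0.339.
N = 274.82/(0.339×0.652) = 1243.4 kg/h.
Recycle U = 0.348×1243.4 = 432.69 kg/h.
Combined feed E = 1510 + 432.69 = 1942.7 kg/h.

1943 kg/h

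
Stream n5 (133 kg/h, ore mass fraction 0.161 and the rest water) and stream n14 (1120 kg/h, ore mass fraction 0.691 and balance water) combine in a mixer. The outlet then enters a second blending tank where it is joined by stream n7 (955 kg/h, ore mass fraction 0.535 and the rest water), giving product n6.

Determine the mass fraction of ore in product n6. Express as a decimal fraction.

Overall, product flow = 2208 kg/h.
ore in = 133×0.161 + 1120×0.691 + 955×0.535 = 1306.3 kg/h.
ore fraction in n6 = 0.592.

0.592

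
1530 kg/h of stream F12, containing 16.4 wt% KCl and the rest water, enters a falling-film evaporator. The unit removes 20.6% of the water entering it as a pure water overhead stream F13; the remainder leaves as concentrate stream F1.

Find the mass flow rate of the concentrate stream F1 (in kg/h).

1267 kg/h

water entering = 1530×0.836 = 1279.1 kg/h; overhead removed = 0.206×1279.1 = 263.49 kg/h.
Concentrate = 1530 − 263.49 = 1266.5 kg/h.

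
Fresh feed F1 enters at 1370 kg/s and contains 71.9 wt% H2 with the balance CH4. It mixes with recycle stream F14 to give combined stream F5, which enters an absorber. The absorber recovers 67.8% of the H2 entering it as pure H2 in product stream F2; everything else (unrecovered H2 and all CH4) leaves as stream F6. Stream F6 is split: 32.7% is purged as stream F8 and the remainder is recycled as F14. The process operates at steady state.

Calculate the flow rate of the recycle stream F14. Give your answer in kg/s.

1065 kg/s

CH4 enters only via F1 and leaves only via the purge: 1370×0.281 = 0.327×(CH4 in F6), and the absorber passes all CH4, so CH4 in F5 = CH4 in F6 = 1177.3 kg/s.
H2 in F5: m_A = 1370×0.719 + (1−0.327)·(1−0.678)·m_A, so m_A = 985.03/0.7833 = 1257.5 kg/s.
F6 = (1−0.678)×1257.5 + 1177.3 = 1582.2 kg/s.
Recycle F14 = (1−0.327)×1582.2 = 1064.8 kg/s.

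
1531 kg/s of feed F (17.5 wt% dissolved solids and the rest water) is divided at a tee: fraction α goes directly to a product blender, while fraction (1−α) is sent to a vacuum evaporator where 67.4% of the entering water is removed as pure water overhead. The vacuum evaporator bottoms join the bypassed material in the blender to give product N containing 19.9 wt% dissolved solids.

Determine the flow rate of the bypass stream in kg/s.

1199 kg/s

All 1531×0.175 = 267.93 kg/s of dissolved solids reaches N, so N = 267.93/0.199 = 1346.4 kg/s and vapour = 184.64 kg/s.
The evaporator receives (1−α)·1531 of feed at 0.825 water and removes 0.674 of that water:
0.674×0.825×(1−α)×1531 = 184.64
(1−α) = 184.64/851.31 = 0.2169;  α = 0.7831.
Bypass flow = 0.7831×1531 = 1198.9 kg/s.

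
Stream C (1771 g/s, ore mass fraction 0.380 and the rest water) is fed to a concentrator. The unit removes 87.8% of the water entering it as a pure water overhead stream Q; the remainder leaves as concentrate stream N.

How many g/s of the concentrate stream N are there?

water entering = 1771×0.620 = 1098 g/s; overhead removed = 0.878×1098 = 964.06 g/s.
Concentrate = 1771 − 964.06 = 806.94 g/s.

806.9 g/s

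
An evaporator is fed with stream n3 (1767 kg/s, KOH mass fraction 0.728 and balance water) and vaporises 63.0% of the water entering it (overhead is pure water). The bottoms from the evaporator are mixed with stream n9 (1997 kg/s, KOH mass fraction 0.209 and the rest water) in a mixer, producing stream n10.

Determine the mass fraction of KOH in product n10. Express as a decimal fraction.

Vapour removed = 0.630×0.272×1767 = 302.79 kg/s; concentrate = 1464.2 kg/s.
KOH reaching the mixer = 1286.4 (from concentrate) + 1997×0.209 = 1703.7 kg/s.
Product flow = 1464.2 + 1997 = 3461.2 kg/s; KOH fraction = 0.492.

0.492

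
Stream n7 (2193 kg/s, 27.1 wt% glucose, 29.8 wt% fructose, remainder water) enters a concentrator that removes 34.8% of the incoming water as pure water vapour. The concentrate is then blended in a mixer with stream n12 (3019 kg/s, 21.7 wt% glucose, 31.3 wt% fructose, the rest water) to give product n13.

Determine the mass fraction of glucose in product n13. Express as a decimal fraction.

Vapour removed = 0.348×0.431×2193 = 328.92 kg/s; concentrate = 1864.1 kg/s.
glucose reaching the mixer = 594.3 (from concentrate) + 3019×0.217 = 1249.4 kg/s.
Product flow = 1864.1 + 3019 = 4883.1 kg/s; glucose fraction = 0.2559.

0.2559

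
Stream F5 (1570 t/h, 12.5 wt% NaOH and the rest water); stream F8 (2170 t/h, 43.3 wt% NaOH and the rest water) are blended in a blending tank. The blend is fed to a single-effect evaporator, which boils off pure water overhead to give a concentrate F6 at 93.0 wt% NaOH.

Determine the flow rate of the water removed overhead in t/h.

2519 t/h

NaOH entering = 1570×0.125 + 2170×0.433 = 1135.9 t/h.
All NaOH reports to F6, so F6 = 1135.9/0.930 = 1221.4 t/h.
Total feed = 3740 t/h; overhead = 3740 − 1221.4 = 2518.6 t/h.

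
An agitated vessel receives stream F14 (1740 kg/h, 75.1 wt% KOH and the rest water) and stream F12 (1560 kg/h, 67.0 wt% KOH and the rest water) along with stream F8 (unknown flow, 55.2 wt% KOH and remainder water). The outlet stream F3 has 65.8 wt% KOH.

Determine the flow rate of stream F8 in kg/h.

Let F8 be the unknown flow. Total out = 3300 + F8.
KOH balance: 2351.9 + 0.552·F8 = 0.658·(3300 + F8)
(0.552 − 0.658)·F8 = 0.658×3300 − 2351.9 = -180.54
F8 = -180.54 / -0.106 = 1703.2 kg/h

1703 kg/h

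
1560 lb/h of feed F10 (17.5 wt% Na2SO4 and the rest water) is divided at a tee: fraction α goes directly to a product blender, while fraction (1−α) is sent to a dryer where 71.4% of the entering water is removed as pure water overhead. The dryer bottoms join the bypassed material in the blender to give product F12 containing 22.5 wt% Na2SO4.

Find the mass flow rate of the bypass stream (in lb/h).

971.5 lb/h

All 1560×0.175 = 273 lb/h of Na2SO4 reaches F12, so F12 = 273/0.225 = 1213.3 lb/h and vapour = 346.67 lb/h.
The evaporator receives (1−α)·1560 of feed at 0.825 water and removes 0.714 of that water:
0.714×0.825×(1−α)×1560 = 346.67
(1−α) = 346.67/918.92 = 0.3773;  α = 0.6227.
Bypass flow = 0.6227×1560 = 971.48 lb/h.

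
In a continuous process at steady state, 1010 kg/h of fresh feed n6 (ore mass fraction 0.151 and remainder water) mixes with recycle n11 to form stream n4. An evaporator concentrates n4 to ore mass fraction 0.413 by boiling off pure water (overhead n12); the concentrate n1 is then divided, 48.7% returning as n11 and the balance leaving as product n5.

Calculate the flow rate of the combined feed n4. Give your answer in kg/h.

1361 kg/h

Overall ore balance (none leaves overhead): ore in fresh feed = ore in product, i.e. 1010×0.151 = (1−0.487)·n1·0.413.
n1 = 152.51/(0.413×0.513) = 719.83 kg/h.
Recycle n11 = 0.487×719.83 = 350.56 kg/h.
Combined feed n4 = 1010 + 350.56 = 1360.6 kg/h.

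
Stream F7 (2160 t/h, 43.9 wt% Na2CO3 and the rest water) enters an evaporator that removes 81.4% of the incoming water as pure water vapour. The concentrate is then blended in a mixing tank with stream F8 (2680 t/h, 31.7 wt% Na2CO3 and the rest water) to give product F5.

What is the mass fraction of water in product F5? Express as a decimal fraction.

Vapour removed = 0.814×0.561×2160 = 986.37 t/h; concentrate = 1173.6 t/h.
water reaching the mixer = 225.39 (from concentrate) + 2680×0.683 = 2055.8 t/h.
Product flow = 1173.6 + 2680 = 3853.6 t/h; water fraction = 0.5335.

0.5335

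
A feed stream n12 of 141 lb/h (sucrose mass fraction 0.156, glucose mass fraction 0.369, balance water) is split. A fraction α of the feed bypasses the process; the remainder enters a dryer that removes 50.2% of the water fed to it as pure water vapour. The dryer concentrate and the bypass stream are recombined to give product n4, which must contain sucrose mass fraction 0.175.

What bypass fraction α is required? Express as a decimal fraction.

All 141×0.156 = 21.996 lb/h of sucrose reaches n4, so n4 = 21.996/0.175 = 125.69 lb/h and vapour = 15.309 lb/h.
The evaporator receives (1−α)·141 of feed at 0.475 water and removes 0.502 of that water:
0.502×0.475×(1−α)×141 = 15.309
(1−α) = 15.309/33.621 = 0.4553;  α = 0.5447.

0.545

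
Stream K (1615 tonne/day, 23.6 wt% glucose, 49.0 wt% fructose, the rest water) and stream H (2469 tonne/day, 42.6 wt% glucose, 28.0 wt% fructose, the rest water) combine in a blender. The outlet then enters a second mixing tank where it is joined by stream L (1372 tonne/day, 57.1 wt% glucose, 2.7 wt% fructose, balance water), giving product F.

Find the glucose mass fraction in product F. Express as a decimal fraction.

Overall, product flow = 5456 tonne/day.
glucose in = 1615×0.236 + 2469×0.426 + 1372×0.571 = 2216.3 tonne/day.
glucose fraction in F = 0.406.

0.406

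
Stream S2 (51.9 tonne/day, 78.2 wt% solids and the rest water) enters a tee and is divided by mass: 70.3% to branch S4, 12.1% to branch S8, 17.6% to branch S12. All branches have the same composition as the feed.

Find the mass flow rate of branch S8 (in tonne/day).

6.28 tonne/day

Branch S8 flow = 0.121×51.9 = 6.2799 tonne/day.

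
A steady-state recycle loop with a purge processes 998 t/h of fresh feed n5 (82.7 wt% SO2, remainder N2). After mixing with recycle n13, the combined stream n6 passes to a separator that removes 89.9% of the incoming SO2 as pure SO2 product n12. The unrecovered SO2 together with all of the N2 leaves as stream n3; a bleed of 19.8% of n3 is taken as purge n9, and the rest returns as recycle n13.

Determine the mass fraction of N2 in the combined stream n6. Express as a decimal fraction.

0.493

N2 enters only via n5 and leaves only via the purge: 998×0.173 = 0.198×(N2 in n3), and the separator passes all N2, so N2 in n6 = N2 in n3 = 871.99 t/h.
SO2 in n6: m_A = 998×0.827 + (1−0.198)·(1−0.899)·m_A, so m_A = 825.35/0.9190 = 898.09 t/h.
n6 = 898.09 + 871.99 = 1770.1 t/h.
N2 fraction in n6 = 871.99/1770.1 = 0.493.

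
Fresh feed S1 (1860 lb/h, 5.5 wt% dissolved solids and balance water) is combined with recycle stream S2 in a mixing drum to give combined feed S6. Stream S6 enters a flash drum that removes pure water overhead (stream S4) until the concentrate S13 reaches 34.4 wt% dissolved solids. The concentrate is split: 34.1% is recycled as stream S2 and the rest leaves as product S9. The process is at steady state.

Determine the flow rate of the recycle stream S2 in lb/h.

Overall dissolved solids balance (none leaves overhead): dissolved solids in fresh feed = dissolved solids in product, i.e. 1860×0.055 = (1−0.341)·S13·0.344.
S13 = 102.3/(0.344×0.659) = 451.27 lb/h.
Recycle S2 = 0.341×451.27 = 153.88 lb/h.

153.9 lb/h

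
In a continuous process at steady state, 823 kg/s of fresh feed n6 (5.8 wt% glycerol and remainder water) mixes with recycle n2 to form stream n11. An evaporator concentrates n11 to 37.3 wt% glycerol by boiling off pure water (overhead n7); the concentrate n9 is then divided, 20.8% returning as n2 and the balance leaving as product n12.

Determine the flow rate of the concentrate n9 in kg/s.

Overall glycerol balance (none leaves overhead): glycerol in fresh feed = glycerol in product, i.e. 823×0.058 = (1−0.208)·n9·0.373.
n9 = 47.734/(0.373×0.792) = 161.58 kg/s.

161.6 kg/s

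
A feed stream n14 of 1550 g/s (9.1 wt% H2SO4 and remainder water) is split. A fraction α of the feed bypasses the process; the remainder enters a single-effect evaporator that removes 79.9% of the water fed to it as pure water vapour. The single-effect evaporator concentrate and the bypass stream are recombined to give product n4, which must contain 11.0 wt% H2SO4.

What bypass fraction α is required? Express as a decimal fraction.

All 1550×0.091 = 141.05 g/s of H2SO4 reaches n4, so n4 = 141.05/0.110 = 1282.3 g/s and vapour = 267.73 g/s.
The evaporator receives (1−α)·1550 of feed at 0.909 water and removes 0.799 of that water:
0.799×0.909×(1−α)×1550 = 267.73
(1−α) = 267.73/1125.8 = 0.2378;  α = 0.7622.

0.762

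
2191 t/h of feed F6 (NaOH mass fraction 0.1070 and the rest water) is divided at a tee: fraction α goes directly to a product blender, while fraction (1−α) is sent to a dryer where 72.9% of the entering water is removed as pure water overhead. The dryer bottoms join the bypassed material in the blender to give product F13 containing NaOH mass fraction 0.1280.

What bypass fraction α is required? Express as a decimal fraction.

0.748

All 2191×0.107 = 234.44 t/h of NaOH reaches F13, so F13 = 234.44/0.128 = 1831.5 t/h and vapour = 359.46 t/h.
The evaporator receives (1−α)·2191 of feed at 0.893 water and removes 0.729 of that water:
0.729×0.893×(1−α)×2191 = 359.46
(1−α) = 359.46/1426.3 = 0.2520;  α = 0.7480.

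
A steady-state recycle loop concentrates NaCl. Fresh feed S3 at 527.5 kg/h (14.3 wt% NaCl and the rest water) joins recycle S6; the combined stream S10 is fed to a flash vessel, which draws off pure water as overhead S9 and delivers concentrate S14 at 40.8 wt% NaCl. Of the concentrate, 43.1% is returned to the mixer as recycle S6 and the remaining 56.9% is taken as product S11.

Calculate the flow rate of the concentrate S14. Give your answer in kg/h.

Overall NaCl balance (none leaves overhead): NaCl in fresh feed = NaCl in product, i.e. 527.5×0.143 = (1−0.431)·S14·0.408.
S14 = 75.432/(0.408×0.569) = 324.93 kg/h.

324.9 kg/h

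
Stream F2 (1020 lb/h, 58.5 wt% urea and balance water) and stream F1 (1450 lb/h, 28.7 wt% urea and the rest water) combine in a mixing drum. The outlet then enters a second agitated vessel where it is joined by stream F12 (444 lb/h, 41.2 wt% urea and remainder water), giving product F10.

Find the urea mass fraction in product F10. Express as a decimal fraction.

0.4104

Overall, product flow = 2914 lb/h.
urea in = 1020×0.585 + 1450×0.287 + 444×0.412 = 1195.8 lb/h.
urea fraction in F10 = 0.4104.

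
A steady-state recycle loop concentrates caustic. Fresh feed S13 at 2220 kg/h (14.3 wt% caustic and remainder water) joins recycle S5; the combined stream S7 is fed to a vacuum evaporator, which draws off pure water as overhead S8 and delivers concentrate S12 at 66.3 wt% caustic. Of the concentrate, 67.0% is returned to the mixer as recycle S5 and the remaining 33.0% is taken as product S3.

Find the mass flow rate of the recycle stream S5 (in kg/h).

972.2 kg/h

Overall caustic balance (none leaves overhead): caustic in fresh feed = caustic in product, i.e. 2220×0.143 = (1−0.670)·S12·0.663.
S12 = 317.46/(0.663×0.330) = 1451 kg/h.
Recycle S5 = 0.670×1451 = 972.16 kg/h.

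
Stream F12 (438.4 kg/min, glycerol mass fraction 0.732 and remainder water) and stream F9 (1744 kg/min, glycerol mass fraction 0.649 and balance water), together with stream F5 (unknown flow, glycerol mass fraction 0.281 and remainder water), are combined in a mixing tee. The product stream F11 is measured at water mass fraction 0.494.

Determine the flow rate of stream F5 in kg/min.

1549 kg/min

Let F5 be the unknown flow. Total out = 2182.4 + F5.
water balance: 729.64 + 0.719·F5 = 0.494·(2182.4 + F5)
(0.719 − 0.494)·F5 = 0.494×2182.4 − 729.64 = 348.47
F5 = 348.47 / 0.225 = 1548.8 kg/min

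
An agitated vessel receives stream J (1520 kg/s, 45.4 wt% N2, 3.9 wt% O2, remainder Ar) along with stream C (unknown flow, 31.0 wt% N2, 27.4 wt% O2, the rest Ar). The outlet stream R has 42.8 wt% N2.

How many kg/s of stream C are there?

Let C be the unknown flow. Total out = 1520 + C.
N2 balance: 690.08 + 0.310·C = 0.428·(1520 + C)
(0.310 − 0.428)·C = 0.428×1520 − 690.08 = -39.52
C = -39.52 / -0.118 = 334.92 kg/s

334.9 kg/s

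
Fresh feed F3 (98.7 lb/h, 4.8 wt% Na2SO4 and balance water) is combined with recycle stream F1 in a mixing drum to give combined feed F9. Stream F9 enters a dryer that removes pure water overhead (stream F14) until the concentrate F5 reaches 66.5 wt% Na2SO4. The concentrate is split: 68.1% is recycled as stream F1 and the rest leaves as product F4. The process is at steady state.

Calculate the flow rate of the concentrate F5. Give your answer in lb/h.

22.33 lb/h

Overall Na2SO4 balance (none leaves overhead): Na2SO4 in fresh feed = Na2SO4 in product, i.e. 98.7×0.048 = (1−0.681)·F5·0.665.
F5 = 4.7376/(0.665×0.319) = 22.333 lb/h.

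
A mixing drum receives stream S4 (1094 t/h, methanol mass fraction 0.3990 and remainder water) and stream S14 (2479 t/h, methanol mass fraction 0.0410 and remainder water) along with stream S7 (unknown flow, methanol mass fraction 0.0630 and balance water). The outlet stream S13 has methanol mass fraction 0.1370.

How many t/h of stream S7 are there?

Let S7 be the unknown flow. Total out = 3573 + S7.
methanol balance: 538.14 + 0.063·S7 = 0.137·(3573 + S7)
(0.063 − 0.137)·S7 = 0.137×3573 − 538.14 = -48.644
S7 = -48.644 / -0.074 = 657.35 t/h

657.4 t/h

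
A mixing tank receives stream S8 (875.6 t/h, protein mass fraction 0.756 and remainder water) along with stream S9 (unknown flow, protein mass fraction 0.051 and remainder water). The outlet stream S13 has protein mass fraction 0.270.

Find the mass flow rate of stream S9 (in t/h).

Let S9 be the unknown flow. Total out = 875.6 + S9.
protein balance: 661.95 + 0.051·S9 = 0.270·(875.6 + S9)
(0.051 − 0.270)·S9 = 0.270×875.6 − 661.95 = -425.54
S9 = -425.54 / -0.219 = 1943.1 t/h

1943 t/h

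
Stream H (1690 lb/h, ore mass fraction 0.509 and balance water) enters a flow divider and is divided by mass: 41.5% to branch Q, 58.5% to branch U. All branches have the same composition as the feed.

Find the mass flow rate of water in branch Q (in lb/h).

Branch Q total = 0.415×1690 = 701.35 lb/h.
water in Q = 0.491×701.35 = 344.36 lb/h.

344.4 lb/h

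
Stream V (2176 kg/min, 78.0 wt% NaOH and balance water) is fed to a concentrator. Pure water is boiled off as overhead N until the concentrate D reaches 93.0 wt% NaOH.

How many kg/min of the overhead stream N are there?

NaOH is conserved: 2176×0.780 = 1697.3 kg/min all reports to the concentrate.
Concentrate = 1697.3/(target fraction) = 1825 kg/min.
Overhead = 2176 − 1825 = 350.97 kg/min.

351 kg/min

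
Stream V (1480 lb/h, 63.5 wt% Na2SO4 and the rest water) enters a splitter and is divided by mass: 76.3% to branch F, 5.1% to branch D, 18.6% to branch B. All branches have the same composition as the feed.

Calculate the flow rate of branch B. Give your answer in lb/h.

275.3 lb/h

Branch B flow = 0.186×1480 = 275.28 lb/h.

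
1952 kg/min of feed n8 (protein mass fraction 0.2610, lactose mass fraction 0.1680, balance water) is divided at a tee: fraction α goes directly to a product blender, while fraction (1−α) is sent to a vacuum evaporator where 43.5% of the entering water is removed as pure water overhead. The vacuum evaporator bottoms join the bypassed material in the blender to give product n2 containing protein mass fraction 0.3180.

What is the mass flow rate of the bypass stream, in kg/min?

543.4 kg/min

All 1952×0.261 = 509.47 kg/min of protein reaches n2, so n2 = 509.47/0.318 = 1602.1 kg/min and vapour = 349.89 kg/min.
The evaporator receives (1−α)·1952 of feed at 0.571 water and removes 0.435 of that water:
0.435×0.571×(1−α)×1952 = 349.89
(1−α) = 349.89/484.85 = 0.7216;  α = 0.2784.
Bypass flow = 0.2784×1952 = 543.35 kg/min.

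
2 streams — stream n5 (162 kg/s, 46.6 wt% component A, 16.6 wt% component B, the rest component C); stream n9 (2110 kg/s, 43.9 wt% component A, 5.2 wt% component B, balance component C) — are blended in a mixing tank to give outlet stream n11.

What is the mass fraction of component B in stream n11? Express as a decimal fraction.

0.060

Total flow out = 162 + 2110 = 2272 kg/s.
component B in = 162×0.166 + 2110×0.052 = 136.61 kg/s.
component B mass fraction in n11 = 136.61/2272 = 0.060.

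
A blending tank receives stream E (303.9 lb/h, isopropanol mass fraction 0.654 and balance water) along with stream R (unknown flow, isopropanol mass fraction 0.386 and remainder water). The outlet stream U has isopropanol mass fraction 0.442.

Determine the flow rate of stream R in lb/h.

Let R be the unknown flow. Total out = 303.9 + R.
isopropanol balance: 198.75 + 0.386·R = 0.442·(303.9 + R)
(0.386 − 0.442)·R = 0.442×303.9 − 198.75 = -64.427
R = -64.427 / -0.056 = 1150.5 lb/h

1150 lb/h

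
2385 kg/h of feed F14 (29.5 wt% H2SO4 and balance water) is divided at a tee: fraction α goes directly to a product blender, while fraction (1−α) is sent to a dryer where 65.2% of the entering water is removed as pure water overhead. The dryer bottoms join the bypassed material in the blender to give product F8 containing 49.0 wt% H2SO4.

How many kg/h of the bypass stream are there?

320.1 kg/h

All 2385×0.295 = 703.57 kg/h of H2SO4 reaches F8, so F8 = 703.57/0.490 = 1435.9 kg/h and vapour = 949.13 kg/h.
The evaporator receives (1−α)·2385 of feed at 0.705 water and removes 0.652 of that water:
0.652×0.705×(1−α)×2385 = 949.13
(1−α) = 949.13/1096.3 = 0.8658;  α = 0.1342.
Bypass flow = 0.1342×2385 = 320.14 kg/h.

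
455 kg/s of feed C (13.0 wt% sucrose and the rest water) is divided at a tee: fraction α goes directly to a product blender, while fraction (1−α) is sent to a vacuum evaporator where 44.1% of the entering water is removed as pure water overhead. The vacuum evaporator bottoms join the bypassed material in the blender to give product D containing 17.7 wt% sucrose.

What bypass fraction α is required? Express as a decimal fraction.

0.308

All 455×0.130 = 59.15 kg/s of sucrose reaches D, so D = 59.15/0.177 = 334.18 kg/s and vapour = 120.82 kg/s.
The evaporator receives (1−α)·455 of feed at 0.870 water and removes 0.441 of that water:
0.441×0.870×(1−α)×455 = 120.82
(1−α) = 120.82/174.57 = 0.6921;  α = 0.3079.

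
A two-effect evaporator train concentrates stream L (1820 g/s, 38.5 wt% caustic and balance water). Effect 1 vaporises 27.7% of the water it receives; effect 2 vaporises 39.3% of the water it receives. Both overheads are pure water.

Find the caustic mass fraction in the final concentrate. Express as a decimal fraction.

0.588

water in feed = 1820×0.615 = 1119.3 g/s.
After stage 1: water left = (1−0.277)×1119.3 = 809.25; stream total = 1510 g/s.
After stage 2: water left = (1−0.393)×809.25 = 491.22; final concentrate = 1191.9 g/s.
caustic fraction = 700.7/1191.9 = 0.588.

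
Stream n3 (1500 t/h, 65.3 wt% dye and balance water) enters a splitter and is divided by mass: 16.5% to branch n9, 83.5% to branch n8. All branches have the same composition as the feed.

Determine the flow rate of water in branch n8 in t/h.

Branch n8 total = 0.835×1500 = 1252.5 t/h.
water in n8 = 0.347×1252.5 = 434.62 t/h.

434.6 t/h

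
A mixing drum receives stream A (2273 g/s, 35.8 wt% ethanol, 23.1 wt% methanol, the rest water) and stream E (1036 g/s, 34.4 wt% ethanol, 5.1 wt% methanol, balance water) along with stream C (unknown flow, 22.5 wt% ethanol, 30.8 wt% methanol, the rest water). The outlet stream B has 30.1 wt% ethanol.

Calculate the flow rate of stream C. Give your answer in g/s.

2291 g/s

Let C be the unknown flow. Total out = 3309 + C.
ethanol balance: 1170.1 + 0.225·C = 0.301·(3309 + C)
(0.225 − 0.301)·C = 0.301×3309 − 1170.1 = -174.11
C = -174.11 / -0.076 = 2290.9 g/s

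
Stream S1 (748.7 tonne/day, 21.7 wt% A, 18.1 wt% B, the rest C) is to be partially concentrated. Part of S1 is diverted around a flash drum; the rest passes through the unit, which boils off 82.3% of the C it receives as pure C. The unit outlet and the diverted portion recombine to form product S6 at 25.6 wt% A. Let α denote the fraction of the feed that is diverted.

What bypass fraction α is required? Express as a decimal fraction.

All 748.7×0.217 = 162.47 tonne/day of A reaches S6, so S6 = 162.47/0.256 = 634.64 tonne/day and vapour = 114.06 tonne/day.
The evaporator receives (1−α)·748.7 of feed at 0.602 C and removes 0.823 of that C:
0.823×0.602×(1−α)×748.7 = 114.06
(1−α) = 114.06/370.94 = 0.3075;  α = 0.6925.

0.693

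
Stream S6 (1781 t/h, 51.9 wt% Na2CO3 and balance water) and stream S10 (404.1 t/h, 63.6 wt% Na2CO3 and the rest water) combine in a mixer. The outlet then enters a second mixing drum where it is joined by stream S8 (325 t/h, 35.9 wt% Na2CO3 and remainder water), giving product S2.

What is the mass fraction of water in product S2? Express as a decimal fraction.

0.4829

Overall, product flow = 2510.1 t/h.
water in = 1781×0.481 + 404.1×0.364 + 325×0.641 = 1212.1 t/h.
water fraction in S2 = 0.4829.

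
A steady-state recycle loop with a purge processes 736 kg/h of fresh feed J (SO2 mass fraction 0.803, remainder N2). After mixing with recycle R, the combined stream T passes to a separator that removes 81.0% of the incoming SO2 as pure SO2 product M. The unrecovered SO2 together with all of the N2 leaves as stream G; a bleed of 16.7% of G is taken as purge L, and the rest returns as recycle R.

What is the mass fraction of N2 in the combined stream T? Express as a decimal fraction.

0.553

N2 enters only via J and leaves only via the purge: 736×0.197 = 0.167×(N2 in G), and the separator passes all N2, so N2 in T = N2 in G = 868.22 kg/h.
SO2 in T: m_A = 736×0.803 + (1−0.167)·(1−0.810)·m_A, so m_A = 591.01/0.8417 = 702.13 kg/h.
T = 702.13 + 868.22 = 1570.4 kg/h.
N2 fraction in T = 868.22/1570.4 = 0.553.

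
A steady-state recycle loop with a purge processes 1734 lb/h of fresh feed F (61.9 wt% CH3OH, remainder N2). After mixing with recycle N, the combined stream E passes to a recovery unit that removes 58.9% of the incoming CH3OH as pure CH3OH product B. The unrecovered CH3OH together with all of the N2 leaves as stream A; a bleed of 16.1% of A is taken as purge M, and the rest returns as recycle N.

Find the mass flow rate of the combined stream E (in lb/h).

N2 enters only via F and leaves only via the purge: 1734×0.381 = 0.161×(N2 in A), and the recovery unit passes all N2, so N2 in E = N2 in A = 4103.4 lb/h.
CH3OH in E: m_A = 1734×0.619 + (1−0.161)·(1−0.589)·m_A, so m_A = 1073.3/0.6552 = 1638.3 lb/h.
E = 1638.3 + 4103.4 = 5741.7 lb/h.

5742 lb/h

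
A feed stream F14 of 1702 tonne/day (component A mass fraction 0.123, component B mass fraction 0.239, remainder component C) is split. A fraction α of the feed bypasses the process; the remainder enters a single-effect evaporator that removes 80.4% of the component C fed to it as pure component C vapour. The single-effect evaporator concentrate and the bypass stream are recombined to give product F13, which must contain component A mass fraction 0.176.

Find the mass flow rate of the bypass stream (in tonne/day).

All 1702×0.123 = 209.35 tonne/day of component A reaches F13, so F13 = 209.35/0.176 = 1189.5 tonne/day and vapour = 512.53 tonne/day.
The evaporator receives (1−α)·1702 of feed at 0.638 component C and removes 0.804 of that component C:
0.804×0.638×(1−α)×1702 = 512.53
(1−α) = 512.53/873.04 = 0.5871;  α = 0.4129.
Bypass flow = 0.4129×1702 = 702.81 tonne/day.

702.8 tonne/day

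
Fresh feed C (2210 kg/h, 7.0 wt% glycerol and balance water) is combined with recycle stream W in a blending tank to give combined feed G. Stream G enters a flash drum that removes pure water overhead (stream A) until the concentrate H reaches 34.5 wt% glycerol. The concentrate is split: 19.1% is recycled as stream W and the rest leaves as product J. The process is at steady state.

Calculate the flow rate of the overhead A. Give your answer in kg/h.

Overall glycerol balance (none leaves overhead): glycerol in fresh feed = glycerol in product, i.e. 2210×0.070 = (1−0.191)·H·0.345.
H = 154.7/(0.345×0.809) = 554.27 kg/h.
Recycle W = 0.191×554.27 = 105.87 kg/h.
Combined feed G = 2210 + 105.87 = 2315.9 kg/h.
Overhead A = G − H = 2315.9 − 554.27 = 1761.6 kg/h.

1762 kg/h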